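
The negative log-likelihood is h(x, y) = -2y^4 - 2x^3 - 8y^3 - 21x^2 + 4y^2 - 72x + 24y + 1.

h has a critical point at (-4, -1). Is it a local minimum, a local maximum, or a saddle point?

The mixed partial ∂²h/∂x∂y is 0, so the Hessian at any point is diag(h_xx, h_yy) = diag(-6(2x + 7), 8(-3y^2 - 6y + 1)).
At (-4, -1): H = diag(6, 32).
Both eigenvalues are positive, so H is positive definite: a local minimum.

local minimum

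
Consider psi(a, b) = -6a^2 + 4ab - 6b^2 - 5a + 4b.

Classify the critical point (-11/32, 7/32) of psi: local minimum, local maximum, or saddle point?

The Hessian of psi is constant: H = [[-12, 4], [4, -12]].
det(H) = (-12)·(-12) − 4² = 128.
det(H) > 0 and tr(H) = -24 < 0, so H is negative definite and the point is a local maximum.

local maximum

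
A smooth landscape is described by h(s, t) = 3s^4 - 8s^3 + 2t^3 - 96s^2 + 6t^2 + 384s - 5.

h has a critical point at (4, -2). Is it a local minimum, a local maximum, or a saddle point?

The mixed partial ∂²h/∂s∂t is 0, so the Hessian at any point is diag(h_ss, h_tt) = diag(12(3s^2 - 4s - 16), 12(t + 1)).
At (4, -2): H = diag(192, -12).
The eigenvalues have opposite signs, so H is indefinite: a saddle point.

saddle point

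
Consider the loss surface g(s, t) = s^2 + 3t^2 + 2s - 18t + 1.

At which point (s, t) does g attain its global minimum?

(-1, 3)

g(s,t) separates as P(s) + Q(t) + 1, so its minimum is min P + min Q + 1.
P'(s) = 2s + 2 vanishes at s ∈ {-1}; Q'(t) = 6(t - 3) vanishes at t ∈ {3}.
Local minima of P (where P''>0): P(-1)=-1. Local minima of Q: Q(3)=-27.
So the global minimum of g is P(-1) + Q(3) + 1 = -1 − 27 + 1 = -27, attained at (-1, 3).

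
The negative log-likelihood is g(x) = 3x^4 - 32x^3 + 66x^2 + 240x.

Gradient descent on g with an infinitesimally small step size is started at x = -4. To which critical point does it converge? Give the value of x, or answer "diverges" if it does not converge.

-1

g'(x) = 12(x - 5)(x - 4)(x + 1), so g'(-4) = -2592.
Gradient descent moves in the -g' direction, i.e. x is increasing.
The nearest critical point in that direction is x = -1, where g'' = 360 > 0 (a local minimum). The iterate converges there.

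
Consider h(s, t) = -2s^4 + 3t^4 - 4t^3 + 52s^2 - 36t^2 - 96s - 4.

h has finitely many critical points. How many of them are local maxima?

2

h separates as a function of s plus a function of t, so ∇h=0 decouples.
∂h/∂s = -8(s - 3)(s - 1)(s + 4) = 0 at s ∈ {-4, 1, 3}; ∂h/∂t = 12t(t - 3)(t + 2) = 0 at t ∈ {-2, 0, 3}.
The Hessian is diagonal: diag(h_ss, h_tt). Second derivatives: h_ss(-4)=-280, h_ss(1)=80, h_ss(3)=-112; h_tt(-2)=120, h_tt(0)=-72, h_tt(3)=180.
Local maxima occur where both diagonal entries negative: (-4, 0), (3, 0). Count: 2.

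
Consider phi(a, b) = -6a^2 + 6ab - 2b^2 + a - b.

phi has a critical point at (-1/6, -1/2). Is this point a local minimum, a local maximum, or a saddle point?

The Hessian of phi is constant: H = [[-12, 6], [6, -4]].
det(H) = (-12)·(-4) − 6² = 12.
det(H) > 0 and tr(H) = -16 < 0, so H is negative definite and the point is a local maximum.

local maximum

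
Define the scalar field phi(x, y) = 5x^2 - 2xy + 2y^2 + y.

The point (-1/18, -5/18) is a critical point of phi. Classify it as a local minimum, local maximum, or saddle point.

The Hessian of phi is constant: H = [[10, -2], [-2, 4]].
det(H) = 10·4 − (-2)² = 36.
det(H) > 0 and tr(H) = 14 > 0, so H is positive definite and the point is a local minimum.

local minimum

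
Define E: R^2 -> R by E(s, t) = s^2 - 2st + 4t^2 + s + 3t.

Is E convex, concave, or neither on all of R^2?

convex

E is quadratic, so its Hessian is the constant matrix H = [[2, -2], [-2, 8]].
det(H) = 12, tr(H) = 10.
det(H) > 0 and tr(H) > 0, so H is positive definite everywhere: convex.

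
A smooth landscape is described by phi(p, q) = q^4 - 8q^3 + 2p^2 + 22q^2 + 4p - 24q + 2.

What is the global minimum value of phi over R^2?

-9

phi(p,q) separates as A(p) + B(q) + 2, so its minimum is min A + min B + 2.
A'(p) = 4p + 4 vanishes at p ∈ {-1}; B'(q) = 4(q - 3)(q - 2)(q - 1) vanishes at q ∈ {1, 2, 3}.
Local minima of A (where A''>0): A(-1)=-2. Local minima of B: B(1)=-9, B(3)=-9.
So the global minimum of phi is A(-1) + B(1) + 2 = -2 − 9 + 2 = -9, attained at (-1, 1).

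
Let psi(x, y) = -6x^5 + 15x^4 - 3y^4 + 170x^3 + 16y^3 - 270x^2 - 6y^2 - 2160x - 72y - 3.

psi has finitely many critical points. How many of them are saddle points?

psi separates as a function of x plus a function of y, so ∇psi=0 decouples.
∂psi/∂x = -30(x - 4)(x - 3)(x + 2)(x + 3) = 0 at x ∈ {-3, -2, 3, 4}; ∂psi/∂y = -12(y - 3)(y - 2)(y + 1) = 0 at y ∈ {-1, 2, 3}.
The Hessian is diagonal: diag(psi_xx, psi_yy). Second derivatives: psi_xx(-3)=1260, psi_xx(-2)=-900, psi_xx(3)=900, psi_xx(4)=-1260; psi_yy(-1)=-144, psi_yy(2)=36, psi_yy(3)=-48.
Saddle points occur where the two diagonal entries have opposite signs: (-3, -1), (-3, 3), (-2, 2), (3, -1), (3, 3), (4, 2). Count: 6.

6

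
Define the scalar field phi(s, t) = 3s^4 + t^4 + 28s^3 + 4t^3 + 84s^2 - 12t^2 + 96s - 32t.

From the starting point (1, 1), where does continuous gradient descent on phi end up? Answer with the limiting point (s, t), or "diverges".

(-1, 2)

phi is separable, so gradient descent decouples: s follows -∂phi/∂s, t follows -∂phi/∂t.
∂phi/∂s = 12(s + 1)(s + 2)(s + 4); at s=1 this is 360, so s decreases.
∂phi/∂t = 4(t - 2)(t + 1)(t + 4); at t=1 this is -40, so t increases.
s converges to its nearest critical value -1 (a local min of the s-part); t converges to 2. The iterate converges to (-1, 2).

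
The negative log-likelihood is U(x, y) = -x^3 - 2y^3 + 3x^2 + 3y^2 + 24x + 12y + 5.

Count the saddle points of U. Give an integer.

U separates as a function of x plus a function of y, so ∇U=0 decouples.
∂U/∂x = -3(x - 4)(x + 2) = 0 at x ∈ {-2, 4}; ∂U/∂y = -6(y - 2)(y + 1) = 0 at y ∈ {-1, 2}.
The Hessian is diagonal: diag(U_xx, U_yy). Second derivatives: U_xx(-2)=18, U_xx(4)=-18; U_yy(-1)=18, U_yy(2)=-18.
Saddle points occur where the two diagonal entries have opposite signs: (-2, 2), (4, -1). Count: 2.

2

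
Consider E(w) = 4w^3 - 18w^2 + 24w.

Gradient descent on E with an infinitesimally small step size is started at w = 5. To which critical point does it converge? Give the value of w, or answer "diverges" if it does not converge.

E'(w) = 12(w - 2)(w - 1), so E'(5) = 144.
Gradient descent moves in the -E' direction, i.e. w is decreasing.
The nearest critical point in that direction is w = 2, where E'' = 12 > 0 (a local minimum). The iterate converges there.

2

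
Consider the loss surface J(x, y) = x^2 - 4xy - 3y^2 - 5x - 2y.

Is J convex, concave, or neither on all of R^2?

neither

J is quadratic, so its Hessian is the constant matrix H = [[2, -4], [-4, -6]].
det(H) = -28, tr(H) = -4.
det(H) < 0, so H is indefinite: neither convex nor concave.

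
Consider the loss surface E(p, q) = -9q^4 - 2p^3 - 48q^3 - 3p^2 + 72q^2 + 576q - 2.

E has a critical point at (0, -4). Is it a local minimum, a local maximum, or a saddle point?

The mixed partial ∂²E/∂p∂q is 0, so the Hessian at any point is diag(E_pp, E_qq) = diag(-6(2p + 1), 36(-3q^2 - 8q + 4)).
At (0, -4): H = diag(-6, -432).
Both eigenvalues are negative, so H is negative definite: a local maximum.

local maximum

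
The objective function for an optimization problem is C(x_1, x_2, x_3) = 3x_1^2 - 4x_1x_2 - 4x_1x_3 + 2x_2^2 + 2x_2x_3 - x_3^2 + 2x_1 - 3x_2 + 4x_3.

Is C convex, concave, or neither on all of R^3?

C is quadratic, so its Hessian is the constant matrix H = [[6, -4, -4], [-4, 4, 2], [-4, 2, -2]].
Leading principal minors: 6, 8, -40.
Neither pattern holds ⇒ H is indefinite ⇒ neither convex nor concave.

neither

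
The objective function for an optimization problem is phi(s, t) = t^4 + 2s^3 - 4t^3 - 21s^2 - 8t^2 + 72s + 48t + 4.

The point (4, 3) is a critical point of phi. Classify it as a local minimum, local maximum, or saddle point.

local minimum

The mixed partial ∂²phi/∂s∂t is 0, so the Hessian at any point is diag(phi_ss, phi_tt) = diag(6(2s - 7), 4(3t^2 - 6t - 4)).
At (4, 3): H = diag(6, 20).
Both eigenvalues are positive, so H is positive definite: a local minimum.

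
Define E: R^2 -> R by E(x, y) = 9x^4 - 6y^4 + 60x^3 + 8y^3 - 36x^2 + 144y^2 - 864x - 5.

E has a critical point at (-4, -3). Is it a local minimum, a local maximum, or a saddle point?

saddle point

The mixed partial ∂²E/∂x∂y is 0, so the Hessian at any point is diag(E_xx, E_yy) = diag(36(3x^2 + 10x - 2), 24(-3y^2 + 2y + 12)).
At (-4, -3): H = diag(216, -504).
The eigenvalues have opposite signs, so H is indefinite: a saddle point.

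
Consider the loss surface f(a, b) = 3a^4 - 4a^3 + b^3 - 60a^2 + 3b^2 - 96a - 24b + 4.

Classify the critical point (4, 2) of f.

local minimum

The mixed partial ∂²f/∂a∂b is 0, so the Hessian at any point is diag(f_aa, f_bb) = diag(12(3a^2 - 2a - 10), 6(b + 1)).
At (4, 2): H = diag(360, 18).
Both eigenvalues are positive, so H is positive definite: a local minimum.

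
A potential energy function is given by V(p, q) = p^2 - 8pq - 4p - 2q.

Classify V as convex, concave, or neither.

neither

V is quadratic, so its Hessian is the constant matrix H = [[2, -8], [-8, 0]].
det(H) = -64, tr(H) = 2.
det(H) < 0, so H is indefinite: neither convex nor concave.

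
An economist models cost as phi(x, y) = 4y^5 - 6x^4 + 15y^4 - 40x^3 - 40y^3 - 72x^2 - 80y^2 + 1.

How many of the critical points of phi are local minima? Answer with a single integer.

phi separates as a function of x plus a function of y, so ∇phi=0 decouples.
∂phi/∂x = -24x(x + 2)(x + 3) = 0 at x ∈ {-3, -2, 0}; ∂phi/∂y = 20y(y - 2)(y + 1)(y + 4) = 0 at y ∈ {-4, -1, 0, 2}.
The Hessian is diagonal: diag(phi_xx, phi_yy). Second derivatives: phi_xx(-3)=-72, phi_xx(-2)=48, phi_xx(0)=-144; phi_yy(-4)=-1440, phi_yy(-1)=180, phi_yy(0)=-160, phi_yy(2)=720.
Local minima occur where both diagonal entries positive: (-2, -1), (-2, 2). Count: 2.

2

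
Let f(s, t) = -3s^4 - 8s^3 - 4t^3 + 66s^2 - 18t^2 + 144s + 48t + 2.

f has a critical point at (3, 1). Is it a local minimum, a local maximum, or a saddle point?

local maximum

The mixed partial ∂²f/∂s∂t is 0, so the Hessian at any point is diag(f_ss, f_tt) = diag(12(-3s^2 - 4s + 11), -12(2t + 3)).
At (3, 1): H = diag(-336, -60).
Both eigenvalues are negative, so H is negative definite: a local maximum.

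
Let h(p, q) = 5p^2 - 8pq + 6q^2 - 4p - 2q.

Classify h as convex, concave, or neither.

h is quadratic, so its Hessian is the constant matrix H = [[10, -8], [-8, 12]].
det(H) = 56, tr(H) = 22.
det(H) > 0 and tr(H) > 0, so H is positive definite everywhere: convex.

convex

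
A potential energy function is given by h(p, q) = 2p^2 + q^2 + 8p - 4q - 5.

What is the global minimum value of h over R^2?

-17

h(p,q) separates as A(p) + B(q) − 5, so its minimum is min A + min B − 5.
A'(p) = 4p + 8 vanishes at p ∈ {-2}; B'(q) = 2q - 4 vanishes at q ∈ {2}.
Local minima of A (where A''>0): A(-2)=-8. Local minima of B: B(2)=-4.
So the global minimum of h is A(-2) + B(2) − 5 = -8 − 4 − 5 = -17, attained at (-2, 2).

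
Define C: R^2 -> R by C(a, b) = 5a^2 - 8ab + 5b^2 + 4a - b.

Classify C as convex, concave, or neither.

convex

C is quadratic, so its Hessian is the constant matrix H = [[10, -8], [-8, 10]].
det(H) = 36, tr(H) = 20.
det(H) > 0 and tr(H) > 0, so H is positive definite everywhere: convex.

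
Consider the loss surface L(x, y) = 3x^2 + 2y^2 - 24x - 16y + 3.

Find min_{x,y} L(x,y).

L(x,y) separates as P(x) + Q(y) + 3, so its minimum is min P + min Q + 3.
P'(x) = 6x - 24 vanishes at x ∈ {4}; Q'(y) = 4y - 16 vanishes at y ∈ {4}.
Local minima of P (where P''>0): P(4)=-48. Local minima of Q: Q(4)=-32.
So the global minimum of L is P(4) + Q(4) + 3 = -48 − 32 + 3 = -77, attained at (4, 4).

-77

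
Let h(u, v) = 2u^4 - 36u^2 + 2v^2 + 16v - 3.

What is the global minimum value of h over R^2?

-197

h(u,v) separates as P(u) + Q(v) − 3, so its minimum is min P + min Q − 3.
P'(u) = 8u(u - 3)(u + 3) vanishes at u ∈ {-3, 0, 3}; Q'(v) = 4v + 16 vanishes at v ∈ {-4}.
Local minima of P (where P''>0): P(-3)=-162, P(3)=-162. Local minima of Q: Q(-4)=-32.
So the global minimum of h is P(-3) + Q(-4) − 3 = -162 − 32 − 3 = -197, attained at (-3, -4).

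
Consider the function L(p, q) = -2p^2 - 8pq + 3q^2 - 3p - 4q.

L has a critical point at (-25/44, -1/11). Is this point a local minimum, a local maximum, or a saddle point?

The Hessian of L is constant: H = [[-4, -8], [-8, 6]].
det(H) = (-4)·6 − (-8)² = -88.
Since det(H) < 0, H is indefinite and the critical point is a saddle point.

saddle point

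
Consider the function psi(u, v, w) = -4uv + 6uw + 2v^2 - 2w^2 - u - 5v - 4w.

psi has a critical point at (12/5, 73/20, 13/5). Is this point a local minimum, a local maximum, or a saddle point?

The Hessian is constant: H = [[0, -4, 6], [-4, 4, 0], [6, 0, -4]].
Leading principal minors: Δ₁ = 0, Δ₂ = -16, Δ₃ = -80.
The minors fit neither the all-positive nor the alternating-sign pattern, so H is indefinite: a saddle point.

saddle point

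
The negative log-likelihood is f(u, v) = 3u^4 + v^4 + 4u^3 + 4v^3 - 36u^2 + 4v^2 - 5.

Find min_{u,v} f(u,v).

-194

f(u,v) separates as P(u) + Q(v) − 5, so its minimum is min P + min Q − 5.
P'(u) = 12u(u - 2)(u + 3) vanishes at u ∈ {-3, 0, 2}; Q'(v) = 4v(v + 1)(v + 2) vanishes at v ∈ {-2, -1, 0}.
Local minima of P (where P''>0): P(-3)=-189, P(2)=-64. Local minima of Q: Q(-2)=0, Q(0)=0.
So the global minimum of f is P(-3) + Q(-2) − 5 = -189 + 0 − 5 = -194, attained at (-3, -2).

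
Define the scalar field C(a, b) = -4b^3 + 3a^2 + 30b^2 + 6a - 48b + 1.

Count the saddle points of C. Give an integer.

1

C separates as a function of a plus a function of b, so ∇C=0 decouples.
∂C/∂a = 6(a + 1) = 0 at a ∈ {-1}; ∂C/∂b = -12(b - 4)(b - 1) = 0 at b ∈ {1, 4}.
The Hessian is diagonal: diag(C_aa, C_bb). Second derivatives: C_aa(-1)=6; C_bb(1)=36, C_bb(4)=-36.
Saddle points occur where the two diagonal entries have opposite signs: (-1, 4). Count: 1.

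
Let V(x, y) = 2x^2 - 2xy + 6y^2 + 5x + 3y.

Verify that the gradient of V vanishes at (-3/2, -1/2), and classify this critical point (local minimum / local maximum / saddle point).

∇V = (4x - 2y + 5, -2x + 12y + 3); substituting (-3/2, -1/2) gives ∇V = (0, 0), so (-3/2, -1/2) is indeed a critical point.
The Hessian of V is constant: H = [[4, -2], [-2, 12]].
det(H) = 4·12 − (-2)² = 44.
det(H) > 0 and tr(H) = 16 > 0, so H is positive definite and the point is a local minimum.

local minimum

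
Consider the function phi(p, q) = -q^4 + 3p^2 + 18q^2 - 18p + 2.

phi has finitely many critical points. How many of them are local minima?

phi separates as a function of p plus a function of q, so ∇phi=0 decouples.
∂phi/∂p = 6(p - 3) = 0 at p ∈ {3}; ∂phi/∂q = -4q(q - 3)(q + 3) = 0 at q ∈ {-3, 0, 3}.
The Hessian is diagonal: diag(phi_pp, phi_qq). Second derivatives: phi_pp(3)=6; phi_qq(-3)=-72, phi_qq(0)=36, phi_qq(3)=-72.
Local minima occur where both diagonal entries positive: (3, 0). Count: 1.

1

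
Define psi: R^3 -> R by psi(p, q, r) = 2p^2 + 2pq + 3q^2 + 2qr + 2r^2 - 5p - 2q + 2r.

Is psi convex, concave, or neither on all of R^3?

convex

psi is quadratic, so its Hessian is the constant matrix H = [[4, 2, 0], [2, 6, 2], [0, 2, 4]].
Leading principal minors: 4, 20, 64.
All positive ⇒ H ≻ 0 ⇒ convex.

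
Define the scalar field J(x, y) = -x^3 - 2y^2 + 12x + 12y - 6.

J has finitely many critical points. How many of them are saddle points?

J separates as a function of x plus a function of y, so ∇J=0 decouples.
∂J/∂x = -3(x - 2)(x + 2) = 0 at x ∈ {-2, 2}; ∂J/∂y = -4(y - 3) = 0 at y ∈ {3}.
The Hessian is diagonal: diag(J_xx, J_yy). Second derivatives: J_xx(-2)=12, J_xx(2)=-12; J_yy(3)=-4.
Saddle points occur where the two diagonal entries have opposite signs: (-2, 3). Count: 1.

1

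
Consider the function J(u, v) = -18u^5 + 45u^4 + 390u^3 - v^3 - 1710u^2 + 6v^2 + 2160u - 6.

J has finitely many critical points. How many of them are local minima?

2

J separates as a function of u plus a function of v, so ∇J=0 decouples.
∂J/∂u = -90(u - 3)(u - 2)(u - 1)(u + 4) = 0 at u ∈ {-4, 1, 2, 3}; ∂J/∂v = -3v(v - 4) = 0 at v ∈ {0, 4}.
The Hessian is diagonal: diag(J_uu, J_vv). Second derivatives: J_uu(-4)=18900, J_uu(1)=-900, J_uu(2)=540, J_uu(3)=-1260; J_vv(0)=12, J_vv(4)=-12.
Local minima occur where both diagonal entries positive: (-4, 0), (2, 0). Count: 2.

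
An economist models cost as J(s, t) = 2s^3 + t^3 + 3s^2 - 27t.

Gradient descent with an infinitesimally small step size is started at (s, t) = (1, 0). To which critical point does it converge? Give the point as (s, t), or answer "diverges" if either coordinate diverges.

J is separable, so gradient descent decouples: s follows -∂J/∂s, t follows -∂J/∂t.
∂J/∂s = 6s(s + 1); at s=1 this is 12, so s decreases.
∂J/∂t = 3(t - 3)(t + 3); at t=0 this is -27, so t increases.
s converges to its nearest critical value 0 (a local min of the s-part); t converges to 3. The iterate converges to (0, 3).

(0, 3)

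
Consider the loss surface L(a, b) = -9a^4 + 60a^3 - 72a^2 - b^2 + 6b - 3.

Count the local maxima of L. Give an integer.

2

L separates as a function of a plus a function of b, so ∇L=0 decouples.
∂L/∂a = -36a(a - 4)(a - 1) = 0 at a ∈ {0, 1, 4}; ∂L/∂b = -2(b - 3) = 0 at b ∈ {3}.
The Hessian is diagonal: diag(L_aa, L_bb). Second derivatives: L_aa(0)=-144, L_aa(1)=108, L_aa(4)=-432; L_bb(3)=-2.
Local maxima occur where both diagonal entries negative: (0, 3), (4, 3). Count: 2.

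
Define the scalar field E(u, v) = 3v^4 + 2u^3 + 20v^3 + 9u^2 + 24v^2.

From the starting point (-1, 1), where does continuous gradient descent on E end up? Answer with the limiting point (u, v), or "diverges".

E is separable, so gradient descent decouples: u follows -∂E/∂u, v follows -∂E/∂v.
∂E/∂u = 6u(u + 3); at u=-1 this is -12, so u increases.
∂E/∂v = 12v(v + 1)(v + 4); at v=1 this is 120, so v decreases.
u converges to its nearest critical value 0 (a local min of the u-part); v converges to 0. The iterate converges to (0, 0).

(0, 0)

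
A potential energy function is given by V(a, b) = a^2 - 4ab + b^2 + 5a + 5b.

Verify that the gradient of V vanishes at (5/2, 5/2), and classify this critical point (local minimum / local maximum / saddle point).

∇V = (2a - 4b + 5, -4a + 2b + 5); substituting (5/2, 5/2) gives ∇V = (0, 0), so (5/2, 5/2) is indeed a critical point.
The Hessian of V is constant: H = [[2, -4], [-4, 2]].
det(H) = 2·2 − (-4)² = -12.
Since det(H) < 0, H is indefinite and the critical point is a saddle point.

saddle point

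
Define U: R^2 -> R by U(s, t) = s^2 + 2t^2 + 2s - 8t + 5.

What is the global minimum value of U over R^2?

U(s,t) separates as P(s) + Q(t) + 5, so its minimum is min P + min Q + 5.
P'(s) = 2s + 2 vanishes at s ∈ {-1}; Q'(t) = 4(t - 2) vanishes at t ∈ {2}.
Local minima of P (where P''>0): P(-1)=-1. Local minima of Q: Q(2)=-8.
So the global minimum of U is P(-1) + Q(2) + 5 = -1 − 8 + 5 = -4, attained at (-1, 2).

-4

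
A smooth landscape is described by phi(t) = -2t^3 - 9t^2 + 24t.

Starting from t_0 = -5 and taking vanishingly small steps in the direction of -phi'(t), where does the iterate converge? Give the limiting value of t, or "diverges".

-4

phi'(t) = -6(t - 1)(t + 4), so phi'(-5) = -36.
Gradient descent moves in the -phi' direction, i.e. t is increasing.
The nearest critical point in that direction is t = -4, where phi'' = 30 > 0 (a local minimum). The iterate converges there.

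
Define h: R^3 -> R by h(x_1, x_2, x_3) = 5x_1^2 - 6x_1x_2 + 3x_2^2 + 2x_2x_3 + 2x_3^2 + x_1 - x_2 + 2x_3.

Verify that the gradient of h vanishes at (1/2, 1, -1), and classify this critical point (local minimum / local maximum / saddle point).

∇h = (10x_1 - 6x_2 + 1, -6x_1 + 6x_2 + 2x_3 - 1, 2x_2 + 4x_3 + 2); substituting (1/2, 1, -1) gives ∇h = (0, 0, 0), so (1/2, 1, -1) is indeed a critical point.
The Hessian is constant: H = [[10, -6, 0], [-6, 6, 2], [0, 2, 4]].
Leading principal minors: Δ₁ = 10, Δ₂ = 24, Δ₃ = 56.
All leading minors are positive, so H is positive definite: a local minimum.

local minimum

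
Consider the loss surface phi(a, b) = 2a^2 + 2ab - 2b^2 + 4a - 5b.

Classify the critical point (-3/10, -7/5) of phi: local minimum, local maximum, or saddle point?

The Hessian of phi is constant: H = [[4, 2], [2, -4]].
det(H) = 4·(-4) − 2² = -20.
Since det(H) < 0, H is indefinite and the critical point is a saddle point.

saddle point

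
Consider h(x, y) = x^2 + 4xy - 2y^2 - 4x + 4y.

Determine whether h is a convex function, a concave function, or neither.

neither

h is quadratic, so its Hessian is the constant matrix H = [[2, 4], [4, -4]].
det(H) = -24, tr(H) = -2.
det(H) < 0, so H is indefinite: neither convex nor concave.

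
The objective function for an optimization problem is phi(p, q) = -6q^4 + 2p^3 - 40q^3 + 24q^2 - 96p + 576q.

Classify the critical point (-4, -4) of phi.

The mixed partial ∂²phi/∂p∂q is 0, so the Hessian at any point is diag(phi_pp, phi_qq) = diag(12p, 24(-3q^2 - 10q + 2)).
At (-4, -4): H = diag(-48, -144).
Both eigenvalues are negative, so H is negative definite: a local maximum.

local maximum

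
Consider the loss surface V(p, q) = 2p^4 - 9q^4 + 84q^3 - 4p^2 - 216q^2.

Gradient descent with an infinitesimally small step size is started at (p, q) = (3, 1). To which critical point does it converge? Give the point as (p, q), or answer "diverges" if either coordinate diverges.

(1, 3)

V is separable, so gradient descent decouples: p follows -∂V/∂p, q follows -∂V/∂q.
∂V/∂p = 8p(p - 1)(p + 1); at p=3 this is 192, so p decreases.
∂V/∂q = -36q(q - 4)(q - 3); at q=1 this is -216, so q increases.
p converges to its nearest critical value 1 (a local min of the p-part); q converges to 3. The iterate converges to (1, 3).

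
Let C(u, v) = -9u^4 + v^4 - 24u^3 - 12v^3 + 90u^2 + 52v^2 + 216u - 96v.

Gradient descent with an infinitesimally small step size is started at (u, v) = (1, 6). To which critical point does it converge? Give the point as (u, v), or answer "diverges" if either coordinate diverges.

(-1, 4)

C is separable, so gradient descent decouples: u follows -∂C/∂u, v follows -∂C/∂v.
∂C/∂u = -36(u - 2)(u + 1)(u + 3); at u=1 this is 288, so u decreases.
∂C/∂v = 4(v - 4)(v - 3)(v - 2); at v=6 this is 96, so v decreases.
u converges to its nearest critical value -1 (a local min of the u-part); v converges to 4. The iterate converges to (-1, 4).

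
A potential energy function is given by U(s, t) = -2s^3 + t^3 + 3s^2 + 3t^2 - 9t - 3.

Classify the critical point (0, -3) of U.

The mixed partial ∂²U/∂s∂t is 0, so the Hessian at any point is diag(U_ss, U_tt) = diag(6(-2s + 1), 6(t + 1)).
At (0, -3): H = diag(6, -12).
The eigenvalues have opposite signs, so H is indefinite: a saddle point.

saddle point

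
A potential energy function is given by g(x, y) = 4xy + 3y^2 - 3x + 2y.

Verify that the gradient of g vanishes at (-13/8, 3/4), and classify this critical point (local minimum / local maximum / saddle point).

∇g = (4y - 3, 4x + 6y + 2); substituting (-13/8, 3/4) gives ∇g = (0, 0), so (-13/8, 3/4) is indeed a critical point.
The Hessian of g is constant: H = [[0, 4], [4, 6]].
det(H) = 0·6 − 4² = -16.
Since det(H) < 0, H is indefinite and the critical point is a saddle point.

saddle point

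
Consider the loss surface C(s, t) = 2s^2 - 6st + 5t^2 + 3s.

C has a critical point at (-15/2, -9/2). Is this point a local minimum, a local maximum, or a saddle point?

local minimum

The Hessian of C is constant: H = [[4, -6], [-6, 10]].
det(H) = 4·10 − (-6)² = 4.
det(H) > 0 and tr(H) = 14 > 0, so H is positive definite and the point is a local minimum.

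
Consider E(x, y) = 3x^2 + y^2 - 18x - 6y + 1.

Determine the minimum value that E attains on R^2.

-35

E(x,y) separates as P(x) + Q(y) + 1, so its minimum is min P + min Q + 1.
P'(x) = 6x - 18 vanishes at x ∈ {3}; Q'(y) = 2y - 6 vanishes at y ∈ {3}.
Local minima of P (where P''>0): P(3)=-27. Local minima of Q: Q(3)=-9.
So the global minimum of E is P(3) + Q(3) + 1 = -27 − 9 + 1 = -35, attained at (3, 3).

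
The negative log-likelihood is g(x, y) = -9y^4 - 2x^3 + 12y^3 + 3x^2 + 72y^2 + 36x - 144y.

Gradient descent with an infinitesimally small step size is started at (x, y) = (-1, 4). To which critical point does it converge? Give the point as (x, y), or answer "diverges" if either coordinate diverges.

g is separable, so gradient descent decouples: x follows -∂g/∂x, y follows -∂g/∂y.
∂g/∂x = -6(x - 3)(x + 2); at x=-1 this is 24, so x decreases.
∂g/∂y = -36(y - 2)(y - 1)(y + 2); at y=4 this is -1296, so y increases.
The y-coordinate has no critical point in that direction and runs off to infinity.

diverges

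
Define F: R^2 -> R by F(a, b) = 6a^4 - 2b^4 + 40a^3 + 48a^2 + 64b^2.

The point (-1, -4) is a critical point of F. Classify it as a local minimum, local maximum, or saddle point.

The mixed partial ∂²F/∂a∂b is 0, so the Hessian at any point is diag(F_aa, F_bb) = diag(24(3a^2 + 10a + 4), 8(-3b^2 + 16)).
At (-1, -4): H = diag(-72, -256).
Both eigenvalues are negative, so H is negative definite: a local maximum.

local maximum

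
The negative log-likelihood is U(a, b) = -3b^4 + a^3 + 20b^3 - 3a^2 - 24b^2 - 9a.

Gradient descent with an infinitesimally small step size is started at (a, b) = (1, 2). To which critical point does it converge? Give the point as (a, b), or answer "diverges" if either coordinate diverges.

U is separable, so gradient descent decouples: a follows -∂U/∂a, b follows -∂U/∂b.
∂U/∂a = 3(a - 3)(a + 1); at a=1 this is -12, so a increases.
∂U/∂b = -12b(b - 4)(b - 1); at b=2 this is 48, so b decreases.
a converges to its nearest critical value 3 (a local min of the a-part); b converges to 1. The iterate converges to (3, 1).

(3, 1)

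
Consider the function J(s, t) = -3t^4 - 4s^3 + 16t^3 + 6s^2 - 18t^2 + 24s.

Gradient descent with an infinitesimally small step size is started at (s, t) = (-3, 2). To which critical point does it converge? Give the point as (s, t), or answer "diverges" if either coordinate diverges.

(-1, 1)

J is separable, so gradient descent decouples: s follows -∂J/∂s, t follows -∂J/∂t.
∂J/∂s = -12(s - 2)(s + 1); at s=-3 this is -120, so s increases.
∂J/∂t = -12t(t - 3)(t - 1); at t=2 this is 24, so t decreases.
s converges to its nearest critical value -1 (a local min of the s-part); t converges to 1. The iterate converges to (-1, 1).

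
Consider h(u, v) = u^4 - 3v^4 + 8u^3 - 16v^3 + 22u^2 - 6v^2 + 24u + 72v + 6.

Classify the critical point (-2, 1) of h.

local maximum

The mixed partial ∂²h/∂u∂v is 0, so the Hessian at any point is diag(h_uu, h_vv) = diag(4(3u^2 + 12u + 11), -12(3v^2 + 8v + 1)).
At (-2, 1): H = diag(-4, -144).
Both eigenvalues are negative, so H is negative definite: a local maximum.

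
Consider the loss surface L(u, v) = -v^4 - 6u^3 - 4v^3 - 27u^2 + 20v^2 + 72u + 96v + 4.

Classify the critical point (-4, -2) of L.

local minimum

The mixed partial ∂²L/∂u∂v is 0, so the Hessian at any point is diag(L_uu, L_vv) = diag(-18(2u + 3), 4(-3v^2 - 6v + 10)).
At (-4, -2): H = diag(90, 40).
Both eigenvalues are positive, so H is positive definite: a local minimum.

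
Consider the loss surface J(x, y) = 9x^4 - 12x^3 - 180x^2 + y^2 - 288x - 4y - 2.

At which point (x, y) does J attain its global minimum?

J(x,y) separates as P(x) + Q(y) − 2, so its minimum is min P + min Q − 2.
P'(x) = 36(x - 4)(x + 1)(x + 2) vanishes at x ∈ {-2, -1, 4}; Q'(y) = 2y - 4 vanishes at y ∈ {2}.
Local minima of P (where P''>0): P(-2)=96, P(4)=-2496. Local minima of Q: Q(2)=-4.
So the global minimum of J is P(4) + Q(2) − 2 = -2496 − 4 − 2 = -2502, attained at (4, 2).

(4, 2)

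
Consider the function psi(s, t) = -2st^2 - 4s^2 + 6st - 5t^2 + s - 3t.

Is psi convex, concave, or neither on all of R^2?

The term -2st^2 is cubic, so the Hessian is not constant.
∂²psi/∂t² = -4s - 10, which takes both signs as s varies (negative for sufficiently large s). A diagonal entry of the Hessian changing sign means the Hessian is neither positive- nor negative-semidefinite on all of R^2.

neither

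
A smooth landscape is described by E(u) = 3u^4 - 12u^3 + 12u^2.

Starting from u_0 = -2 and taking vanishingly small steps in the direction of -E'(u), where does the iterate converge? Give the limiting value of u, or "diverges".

E'(u) = 12u(u - 2)(u - 1), so E'(-2) = -288.
Gradient descent moves in the -E' direction, i.e. u is increasing.
The nearest critical point in that direction is u = 0, where E'' = 24 > 0 (a local minimum). The iterate converges there.

0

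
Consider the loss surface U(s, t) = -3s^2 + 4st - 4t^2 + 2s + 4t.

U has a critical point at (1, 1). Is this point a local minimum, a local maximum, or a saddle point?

The Hessian of U is constant: H = [[-6, 4], [4, -8]].
det(H) = (-6)·(-8) − 4² = 32.
det(H) > 0 and tr(H) = -14 < 0, so H is negative definite and the point is a local maximum.

local maximum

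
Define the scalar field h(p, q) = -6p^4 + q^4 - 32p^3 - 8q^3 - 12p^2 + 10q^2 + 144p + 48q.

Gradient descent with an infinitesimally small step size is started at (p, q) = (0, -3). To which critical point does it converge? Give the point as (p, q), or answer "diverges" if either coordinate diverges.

h is separable, so gradient descent decouples: p follows -∂h/∂p, q follows -∂h/∂q.
∂h/∂p = -24(p - 1)(p + 2)(p + 3); at p=0 this is 144, so p decreases.
∂h/∂q = 4(q - 4)(q - 3)(q + 1); at q=-3 this is -336, so q increases.
p converges to its nearest critical value -2 (a local min of the p-part); q converges to -1. The iterate converges to (-2, -1).

(-2, -1)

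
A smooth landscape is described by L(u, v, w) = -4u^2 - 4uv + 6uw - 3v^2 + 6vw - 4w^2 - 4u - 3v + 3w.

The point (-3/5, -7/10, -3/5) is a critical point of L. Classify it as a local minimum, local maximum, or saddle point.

local maximum

The Hessian is constant: H = [[-8, -4, 6], [-4, -6, 6], [6, 6, -8]].
Leading principal minors: Δ₁ = -8, Δ₂ = 32, Δ₃ = -40.
The minors alternate sign starting negative (−, +, −), so H is negative definite: a local maximum.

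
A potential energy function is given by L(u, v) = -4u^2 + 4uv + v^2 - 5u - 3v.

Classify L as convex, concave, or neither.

L is quadratic, so its Hessian is the constant matrix H = [[-8, 4], [4, 2]].
det(H) = -32, tr(H) = -6.
det(H) < 0, so H is indefinite: neither convex nor concave.

neither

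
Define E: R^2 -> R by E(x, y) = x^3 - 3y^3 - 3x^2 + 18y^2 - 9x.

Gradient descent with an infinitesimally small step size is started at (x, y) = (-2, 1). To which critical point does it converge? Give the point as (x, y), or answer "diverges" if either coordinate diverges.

diverges

E is separable, so gradient descent decouples: x follows -∂E/∂x, y follows -∂E/∂y.
∂E/∂x = 3(x - 3)(x + 1); at x=-2 this is 15, so x decreases.
∂E/∂y = -9y(y - 4); at y=1 this is 27, so y decreases.
The x-coordinate has no critical point in that direction and runs off to infinity.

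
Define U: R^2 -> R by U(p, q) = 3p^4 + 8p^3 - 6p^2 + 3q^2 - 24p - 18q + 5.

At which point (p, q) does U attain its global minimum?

(1, 3)

U(p,q) separates as A(p) + B(q) + 5, so its minimum is min A + min B + 5.
A'(p) = 12(p - 1)(p + 1)(p + 2) vanishes at p ∈ {-2, -1, 1}; B'(q) = 6q - 18 vanishes at q ∈ {3}.
Local minima of A (where A''>0): A(-2)=8, A(1)=-19. Local minima of B: B(3)=-27.
So the global minimum of U is A(1) + B(3) + 5 = -19 − 27 + 5 = -41, attained at (1, 3).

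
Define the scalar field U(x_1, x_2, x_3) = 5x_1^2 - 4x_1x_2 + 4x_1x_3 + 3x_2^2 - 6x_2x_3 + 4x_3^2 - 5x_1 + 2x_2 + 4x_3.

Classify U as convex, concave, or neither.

convex

U is quadratic, so its Hessian is the constant matrix H = [[10, -4, 4], [-4, 6, -6], [4, -6, 8]].
Leading principal minors: 10, 44, 88.
All positive ⇒ H ≻ 0 ⇒ convex.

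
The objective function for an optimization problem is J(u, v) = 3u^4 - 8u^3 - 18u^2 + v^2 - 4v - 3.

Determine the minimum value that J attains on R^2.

-142

J(u,v) separates as P(u) + Q(v) − 3, so its minimum is min P + min Q − 3.
P'(u) = 12u(u - 3)(u + 1) vanishes at u ∈ {-1, 0, 3}; Q'(v) = 2v - 4 vanishes at v ∈ {2}.
Local minima of P (where P''>0): P(-1)=-7, P(3)=-135. Local minima of Q: Q(2)=-4.
So the global minimum of J is P(3) + Q(2) − 3 = -135 − 4 − 3 = -142, attained at (3, 2).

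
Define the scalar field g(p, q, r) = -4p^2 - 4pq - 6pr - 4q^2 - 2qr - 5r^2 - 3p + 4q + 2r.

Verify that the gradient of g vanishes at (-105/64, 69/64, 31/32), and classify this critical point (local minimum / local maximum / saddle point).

local maximum

∇g = (-8p - 4q - 6r - 3, -4p - 8q - 2r + 4, -6p - 2q - 10r + 2); substituting (-105/64, 69/64, 31/32) gives ∇g = (0, 0, 0), so (-105/64, 69/64, 31/32) is indeed a critical point.
The Hessian is constant: H = [[-8, -4, -6], [-4, -8, -2], [-6, -2, -10]].
Leading principal minors: Δ₁ = -8, Δ₂ = 48, Δ₃ = -256.
The minors alternate sign starting negative (−, +, −), so H is negative definite: a local maximum.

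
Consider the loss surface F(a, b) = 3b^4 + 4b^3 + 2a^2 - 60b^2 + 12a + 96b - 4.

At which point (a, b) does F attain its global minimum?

(-3, -4)

F(a,b) separates as P(a) + Q(b) − 4, so its minimum is min P + min Q − 4.
P'(a) = 4a + 12 vanishes at a ∈ {-3}; Q'(b) = 12(b - 2)(b - 1)(b + 4) vanishes at b ∈ {-4, 1, 2}.
Local minima of P (where P''>0): P(-3)=-18. Local minima of Q: Q(-4)=-832, Q(2)=32.
So the global minimum of F is P(-3) + Q(-4) − 4 = -18 − 832 − 4 = -854, attained at (-3, -4).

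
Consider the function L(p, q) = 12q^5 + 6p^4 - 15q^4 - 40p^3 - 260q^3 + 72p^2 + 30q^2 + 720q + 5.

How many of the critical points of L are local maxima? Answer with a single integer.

L separates as a function of p plus a function of q, so ∇L=0 decouples.
∂L/∂p = 24p(p - 3)(p - 2) = 0 at p ∈ {0, 2, 3}; ∂L/∂q = 60(q - 4)(q - 1)(q + 1)(q + 3) = 0 at q ∈ {-3, -1, 1, 4}.
The Hessian is diagonal: diag(L_pp, L_qq). Second derivatives: L_pp(0)=144, L_pp(2)=-48, L_pp(3)=72; L_qq(-3)=-3360, L_qq(-1)=1200, L_qq(1)=-1440, L_qq(4)=6300.
Local maxima occur where both diagonal entries negative: (2, -3), (2, 1). Count: 2.

2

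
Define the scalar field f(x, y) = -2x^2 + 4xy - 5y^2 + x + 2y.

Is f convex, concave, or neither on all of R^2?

concave

f is quadratic, so its Hessian is the constant matrix H = [[-4, 4], [4, -10]].
det(H) = 24, tr(H) = -14.
det(H) > 0 and tr(H) < 0, so H is negative definite everywhere: concave.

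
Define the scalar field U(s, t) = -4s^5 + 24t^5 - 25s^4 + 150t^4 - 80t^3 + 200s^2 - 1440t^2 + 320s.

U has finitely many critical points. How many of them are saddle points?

8

U separates as a function of s plus a function of t, so ∇U=0 decouples.
∂U/∂s = -20(s - 2)(s + 1)(s + 2)(s + 4) = 0 at s ∈ {-4, -2, -1, 2}; ∂U/∂t = 120t(t - 2)(t + 3)(t + 4) = 0 at t ∈ {-4, -3, 0, 2}.
The Hessian is diagonal: diag(U_ss, U_tt). Second derivatives: U_ss(-4)=720, U_ss(-2)=-160, U_ss(-1)=180, U_ss(2)=-1440; U_tt(-4)=-2880, U_tt(-3)=1800, U_tt(0)=-2880, U_tt(2)=7200.
Saddle points occur where the two diagonal entries have opposite signs: (-4, -4), (-4, 0), (-2, -3), (-2, 2), (-1, -4), (-1, 0), (2, -3), (2, 2). Count: 8.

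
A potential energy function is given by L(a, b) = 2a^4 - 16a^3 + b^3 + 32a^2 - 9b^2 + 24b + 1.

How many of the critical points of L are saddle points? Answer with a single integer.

L separates as a function of a plus a function of b, so ∇L=0 decouples.
∂L/∂a = 8a(a - 4)(a - 2) = 0 at a ∈ {0, 2, 4}; ∂L/∂b = 3(b - 4)(b - 2) = 0 at b ∈ {2, 4}.
The Hessian is diagonal: diag(L_aa, L_bb). Second derivatives: L_aa(0)=64, L_aa(2)=-32, L_aa(4)=64; L_bb(2)=-6, L_bb(4)=6.
Saddle points occur where the two diagonal entries have opposite signs: (0, 2), (2, 4), (4, 2). Count: 3.

3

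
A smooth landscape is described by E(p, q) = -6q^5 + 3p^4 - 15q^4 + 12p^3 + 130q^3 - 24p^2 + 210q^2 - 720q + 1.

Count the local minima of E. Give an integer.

4

E separates as a function of p plus a function of q, so ∇E=0 decouples.
∂E/∂p = 12p(p - 1)(p + 4) = 0 at p ∈ {-4, 0, 1}; ∂E/∂q = -30(q - 3)(q - 1)(q + 2)(q + 4) = 0 at q ∈ {-4, -2, 1, 3}.
The Hessian is diagonal: diag(E_pp, E_qq). Second derivatives: E_pp(-4)=240, E_pp(0)=-48, E_pp(1)=60; E_qq(-4)=2100, E_qq(-2)=-900, E_qq(1)=900, E_qq(3)=-2100.
Local minima occur where both diagonal entries positive: (-4, -4), (-4, 1), (1, -4), (1, 1). Count: 4.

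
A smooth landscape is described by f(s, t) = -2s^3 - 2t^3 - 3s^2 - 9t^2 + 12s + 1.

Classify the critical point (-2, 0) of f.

The mixed partial ∂²f/∂s∂t is 0, so the Hessian at any point is diag(f_ss, f_tt) = diag(-6(2s + 1), -6(2t + 3)).
At (-2, 0): H = diag(18, -18).
The eigenvalues have opposite signs, so H is indefinite: a saddle point.

saddle point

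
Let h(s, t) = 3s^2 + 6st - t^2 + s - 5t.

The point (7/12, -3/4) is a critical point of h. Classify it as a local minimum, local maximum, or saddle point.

The Hessian of h is constant: H = [[6, 6], [6, -2]].
det(H) = 6·(-2) − 6² = -48.
Since det(H) < 0, H is indefinite and the critical point is a saddle point.

saddle point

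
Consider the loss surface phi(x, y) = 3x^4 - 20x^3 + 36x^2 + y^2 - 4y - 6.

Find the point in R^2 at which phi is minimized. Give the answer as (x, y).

(0, 2)

phi(x,y) separates as P(x) + Q(y) − 6, so its minimum is min P + min Q − 6.
P'(x) = 12x(x - 3)(x - 2) vanishes at x ∈ {0, 2, 3}; Q'(y) = 2y - 4 vanishes at y ∈ {2}.
Local minima of P (where P''>0): P(0)=0, P(3)=27. Local minima of Q: Q(2)=-4.
So the global minimum of phi is P(0) + Q(2) − 6 = 0 − 4 − 6 = -10, attained at (0, 2).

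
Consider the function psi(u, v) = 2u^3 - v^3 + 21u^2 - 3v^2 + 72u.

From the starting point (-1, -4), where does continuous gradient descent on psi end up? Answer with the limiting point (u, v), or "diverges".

psi is separable, so gradient descent decouples: u follows -∂psi/∂u, v follows -∂psi/∂v.
∂psi/∂u = 6(u + 3)(u + 4); at u=-1 this is 36, so u decreases.
∂psi/∂v = -3v(v + 2); at v=-4 this is -24, so v increases.
u converges to its nearest critical value -3 (a local min of the u-part); v converges to -2. The iterate converges to (-3, -2).

(-3, -2)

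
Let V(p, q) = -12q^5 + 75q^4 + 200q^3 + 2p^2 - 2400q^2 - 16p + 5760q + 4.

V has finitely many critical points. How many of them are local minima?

V separates as a function of p plus a function of q, so ∇V=0 decouples.
∂V/∂p = 4(p - 4) = 0 at p ∈ {4}; ∂V/∂q = -60(q - 4)(q - 3)(q - 2)(q + 4) = 0 at q ∈ {-4, 2, 3, 4}.
The Hessian is diagonal: diag(V_pp, V_qq). Second derivatives: V_pp(4)=4; V_qq(-4)=20160, V_qq(2)=-720, V_qq(3)=420, V_qq(4)=-960.
Local minima occur where both diagonal entries positive: (4, -4), (4, 3). Count: 2.

2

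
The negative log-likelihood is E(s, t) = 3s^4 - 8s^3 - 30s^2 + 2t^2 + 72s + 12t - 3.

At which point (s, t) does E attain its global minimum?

(-2, -3)

E(s,t) separates as P(s) + Q(t) − 3, so its minimum is min P + min Q − 3.
P'(s) = 12(s - 3)(s - 1)(s + 2) vanishes at s ∈ {-2, 1, 3}; Q'(t) = 4(t + 3) vanishes at t ∈ {-3}.
Local minima of P (where P''>0): P(-2)=-152, P(3)=-27. Local minima of Q: Q(-3)=-18.
So the global minimum of E is P(-2) + Q(-3) − 3 = -152 − 18 − 3 = -173, attained at (-2, -3).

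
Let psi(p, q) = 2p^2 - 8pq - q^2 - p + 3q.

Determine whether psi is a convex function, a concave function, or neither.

psi is quadratic, so its Hessian is the constant matrix H = [[4, -8], [-8, -2]].
det(H) = -72, tr(H) = 2.
det(H) < 0, so H is indefinite: neither convex nor concave.

neither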